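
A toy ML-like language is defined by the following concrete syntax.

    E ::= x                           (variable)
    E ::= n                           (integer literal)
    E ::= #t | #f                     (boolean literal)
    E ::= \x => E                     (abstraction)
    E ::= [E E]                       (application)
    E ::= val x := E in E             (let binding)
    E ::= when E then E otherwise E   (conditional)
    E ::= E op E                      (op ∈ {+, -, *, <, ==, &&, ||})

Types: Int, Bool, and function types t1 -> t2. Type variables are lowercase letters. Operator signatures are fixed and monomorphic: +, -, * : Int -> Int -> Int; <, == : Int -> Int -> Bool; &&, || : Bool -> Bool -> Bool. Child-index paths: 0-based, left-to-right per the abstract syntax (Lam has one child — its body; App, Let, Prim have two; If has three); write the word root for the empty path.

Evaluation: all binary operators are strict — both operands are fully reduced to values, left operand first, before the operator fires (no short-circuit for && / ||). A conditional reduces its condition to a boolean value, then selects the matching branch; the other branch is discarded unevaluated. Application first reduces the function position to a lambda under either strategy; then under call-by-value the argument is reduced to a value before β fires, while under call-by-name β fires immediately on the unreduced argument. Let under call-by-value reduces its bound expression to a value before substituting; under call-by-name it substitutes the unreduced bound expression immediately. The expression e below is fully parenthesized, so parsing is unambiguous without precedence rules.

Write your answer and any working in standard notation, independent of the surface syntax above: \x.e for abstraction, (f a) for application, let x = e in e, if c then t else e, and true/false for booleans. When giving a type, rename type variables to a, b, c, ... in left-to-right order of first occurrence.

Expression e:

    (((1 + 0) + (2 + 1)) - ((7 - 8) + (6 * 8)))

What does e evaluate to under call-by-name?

Working:
step 0: (((1 + 0) + (2 + 1)) - ((7 - 8) + (6 * 8)))
step 1: [delta@0.0] ((1 + (2 + 1)) - ((7 - 8) + (6 * 8)))
step 2: [delta@0.1] ((1 + 3) - ((7 - 8) + (6 * 8)))
step 3: [delta@0] (4 - ((7 - 8) + (6 * 8)))
step 4: [delta@1.0] (4 - (-1 + (6 * 8)))
step 5: [delta@1.1] (4 - (-1 + 48))
step 6: [delta@1] (4 - 47)
step 7: [delta@root] -43

Answer: -43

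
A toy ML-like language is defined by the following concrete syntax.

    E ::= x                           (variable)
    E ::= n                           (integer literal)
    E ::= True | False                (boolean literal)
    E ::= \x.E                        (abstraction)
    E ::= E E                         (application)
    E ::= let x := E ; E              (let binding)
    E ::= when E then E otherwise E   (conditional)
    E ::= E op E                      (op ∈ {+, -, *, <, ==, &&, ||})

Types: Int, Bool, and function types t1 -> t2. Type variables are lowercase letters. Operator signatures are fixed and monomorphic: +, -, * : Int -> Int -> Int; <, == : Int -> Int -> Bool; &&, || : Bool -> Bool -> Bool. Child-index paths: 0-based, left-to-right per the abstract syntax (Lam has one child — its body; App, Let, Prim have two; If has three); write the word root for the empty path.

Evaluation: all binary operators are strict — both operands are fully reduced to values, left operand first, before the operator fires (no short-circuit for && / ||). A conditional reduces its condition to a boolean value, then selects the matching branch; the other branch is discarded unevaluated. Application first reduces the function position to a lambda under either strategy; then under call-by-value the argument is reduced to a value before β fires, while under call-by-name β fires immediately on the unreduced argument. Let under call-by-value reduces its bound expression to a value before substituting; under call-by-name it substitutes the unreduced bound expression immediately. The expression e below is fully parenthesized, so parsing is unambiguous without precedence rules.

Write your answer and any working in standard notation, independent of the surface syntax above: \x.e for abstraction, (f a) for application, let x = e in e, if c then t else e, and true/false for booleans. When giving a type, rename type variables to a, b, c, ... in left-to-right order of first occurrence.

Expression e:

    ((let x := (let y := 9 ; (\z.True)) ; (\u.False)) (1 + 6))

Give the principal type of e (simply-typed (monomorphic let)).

Answer: Bool

Trace:
let y : Int
\z._ : a -> Bool
let x : a -> Bool
\u._ : b -> Bool
  unify Int ~ Int
  unify Int ~ Int
  unify b -> Bool ~ Int -> c
  unify b ~ Int
  unify Bool ~ c
_ _ : Bool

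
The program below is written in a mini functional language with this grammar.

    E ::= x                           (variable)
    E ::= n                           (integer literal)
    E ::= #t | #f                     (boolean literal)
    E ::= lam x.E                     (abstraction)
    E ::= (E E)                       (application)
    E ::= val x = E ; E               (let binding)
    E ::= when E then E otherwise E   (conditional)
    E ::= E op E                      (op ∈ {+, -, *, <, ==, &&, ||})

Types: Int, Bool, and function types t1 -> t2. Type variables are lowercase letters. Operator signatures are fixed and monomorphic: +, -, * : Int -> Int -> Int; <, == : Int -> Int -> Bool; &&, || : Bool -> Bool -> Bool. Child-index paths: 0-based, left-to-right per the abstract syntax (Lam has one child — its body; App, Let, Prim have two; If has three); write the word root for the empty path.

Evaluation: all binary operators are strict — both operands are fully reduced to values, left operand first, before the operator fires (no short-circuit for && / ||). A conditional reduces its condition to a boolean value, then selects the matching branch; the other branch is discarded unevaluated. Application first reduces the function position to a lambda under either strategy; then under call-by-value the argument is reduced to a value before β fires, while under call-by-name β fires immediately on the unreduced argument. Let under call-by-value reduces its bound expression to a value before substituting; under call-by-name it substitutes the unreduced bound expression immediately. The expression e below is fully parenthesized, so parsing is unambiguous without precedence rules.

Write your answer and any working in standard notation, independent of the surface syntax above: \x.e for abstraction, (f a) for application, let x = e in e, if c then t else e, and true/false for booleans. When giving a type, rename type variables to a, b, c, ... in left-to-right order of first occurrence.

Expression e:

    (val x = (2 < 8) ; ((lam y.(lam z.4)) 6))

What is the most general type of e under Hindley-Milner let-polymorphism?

Answer: a -> Int

Trace:
  unify Int ~ Int
  unify Int ~ Int
let x : Bool
\z._ : b -> Int
\y._ : a -> b -> Int
  unify a -> b -> Int ~ Int -> c
  unify a ~ Int
  unify b -> Int ~ c
_ _ : b -> Int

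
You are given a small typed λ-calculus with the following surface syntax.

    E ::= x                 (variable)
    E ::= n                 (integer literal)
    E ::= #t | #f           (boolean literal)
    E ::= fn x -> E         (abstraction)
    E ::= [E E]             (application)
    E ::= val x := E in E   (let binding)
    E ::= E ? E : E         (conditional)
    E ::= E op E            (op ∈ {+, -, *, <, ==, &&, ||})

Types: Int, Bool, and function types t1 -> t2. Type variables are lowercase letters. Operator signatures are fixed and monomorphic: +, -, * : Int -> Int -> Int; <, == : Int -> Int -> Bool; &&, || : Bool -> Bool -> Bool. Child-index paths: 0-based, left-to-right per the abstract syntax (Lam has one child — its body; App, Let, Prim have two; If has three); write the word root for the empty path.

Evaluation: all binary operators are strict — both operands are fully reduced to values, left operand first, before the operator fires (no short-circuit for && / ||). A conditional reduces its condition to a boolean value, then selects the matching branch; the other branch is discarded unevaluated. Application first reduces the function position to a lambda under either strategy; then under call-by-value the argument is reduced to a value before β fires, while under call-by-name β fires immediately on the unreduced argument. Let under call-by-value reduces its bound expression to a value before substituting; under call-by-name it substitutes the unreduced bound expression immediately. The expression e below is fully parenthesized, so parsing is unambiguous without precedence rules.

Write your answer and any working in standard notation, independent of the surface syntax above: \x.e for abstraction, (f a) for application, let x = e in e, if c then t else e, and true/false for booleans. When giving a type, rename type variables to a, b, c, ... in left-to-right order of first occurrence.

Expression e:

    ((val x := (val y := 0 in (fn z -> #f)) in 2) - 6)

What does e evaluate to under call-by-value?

Working:
step 0: ((let x = (let y = 0 in (\z.false)) in 2) - 6)
step 1: [let@0.0] ((let x = (\z.false) in 2) - 6)
step 2: [let@0] (2 - 6)
step 3: [delta@root] -4

Answer: -4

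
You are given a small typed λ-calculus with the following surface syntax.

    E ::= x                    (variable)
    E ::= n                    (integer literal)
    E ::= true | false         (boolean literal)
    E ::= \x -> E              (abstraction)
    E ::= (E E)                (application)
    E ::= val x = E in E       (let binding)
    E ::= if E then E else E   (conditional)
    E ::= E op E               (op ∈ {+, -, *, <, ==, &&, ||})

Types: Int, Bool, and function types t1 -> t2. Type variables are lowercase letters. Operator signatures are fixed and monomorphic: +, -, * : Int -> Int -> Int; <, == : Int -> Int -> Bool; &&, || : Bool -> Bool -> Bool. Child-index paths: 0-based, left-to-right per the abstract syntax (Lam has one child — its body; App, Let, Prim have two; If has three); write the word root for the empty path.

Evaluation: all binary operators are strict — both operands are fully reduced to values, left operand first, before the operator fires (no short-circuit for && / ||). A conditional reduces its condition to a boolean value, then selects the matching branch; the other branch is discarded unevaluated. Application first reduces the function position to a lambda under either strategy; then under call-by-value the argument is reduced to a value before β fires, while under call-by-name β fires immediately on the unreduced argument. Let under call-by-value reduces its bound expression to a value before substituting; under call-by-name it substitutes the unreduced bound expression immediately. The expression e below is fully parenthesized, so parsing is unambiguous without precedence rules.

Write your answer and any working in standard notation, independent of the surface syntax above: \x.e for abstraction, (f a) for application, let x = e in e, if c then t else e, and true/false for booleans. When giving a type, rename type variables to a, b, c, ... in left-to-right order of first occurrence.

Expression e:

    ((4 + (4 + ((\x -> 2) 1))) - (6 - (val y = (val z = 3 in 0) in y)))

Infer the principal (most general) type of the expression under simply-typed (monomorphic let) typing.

Answer: Int

Trace:
  unify Int ~ Int
  unify Int ~ Int
\x._ : a -> Int
  unify a -> Int ~ Int -> b
  unify a ~ Int
  unify Int ~ b
_ _ : Int
  unify Int ~ Int
  unify Int ~ Int
  unify Int ~ Int
  unify Int ~ Int
let z : Int
let y : Int
y : Int
  unify Int ~ Int
  unify Int ~ Int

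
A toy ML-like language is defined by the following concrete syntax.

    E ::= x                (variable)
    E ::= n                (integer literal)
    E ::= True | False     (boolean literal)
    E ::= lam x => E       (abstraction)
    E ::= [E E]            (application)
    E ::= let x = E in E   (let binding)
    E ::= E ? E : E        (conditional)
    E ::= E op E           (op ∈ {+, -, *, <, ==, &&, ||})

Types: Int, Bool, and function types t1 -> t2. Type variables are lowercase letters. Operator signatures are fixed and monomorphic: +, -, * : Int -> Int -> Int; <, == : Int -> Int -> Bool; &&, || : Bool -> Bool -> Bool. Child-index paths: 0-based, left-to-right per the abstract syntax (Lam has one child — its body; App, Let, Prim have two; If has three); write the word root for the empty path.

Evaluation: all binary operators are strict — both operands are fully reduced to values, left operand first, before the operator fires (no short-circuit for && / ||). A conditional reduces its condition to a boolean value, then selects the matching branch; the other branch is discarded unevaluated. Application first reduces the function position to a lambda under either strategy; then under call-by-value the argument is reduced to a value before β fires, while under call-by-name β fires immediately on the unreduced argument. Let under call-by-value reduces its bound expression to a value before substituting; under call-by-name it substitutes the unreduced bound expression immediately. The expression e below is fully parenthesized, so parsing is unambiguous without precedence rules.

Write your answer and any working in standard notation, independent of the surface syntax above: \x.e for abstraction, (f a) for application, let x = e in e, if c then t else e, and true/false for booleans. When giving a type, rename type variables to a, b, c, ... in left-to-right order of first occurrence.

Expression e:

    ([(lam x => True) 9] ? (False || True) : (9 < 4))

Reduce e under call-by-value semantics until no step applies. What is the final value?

Answer: true

Derivation:
step 0: (if ((\x.true) 9) then (false || true) else (9 < 4))
step 1: [beta@0] (if true then (false || true) else (9 < 4))
step 2: [if@root] (false || true)
step 3: [delta@root] true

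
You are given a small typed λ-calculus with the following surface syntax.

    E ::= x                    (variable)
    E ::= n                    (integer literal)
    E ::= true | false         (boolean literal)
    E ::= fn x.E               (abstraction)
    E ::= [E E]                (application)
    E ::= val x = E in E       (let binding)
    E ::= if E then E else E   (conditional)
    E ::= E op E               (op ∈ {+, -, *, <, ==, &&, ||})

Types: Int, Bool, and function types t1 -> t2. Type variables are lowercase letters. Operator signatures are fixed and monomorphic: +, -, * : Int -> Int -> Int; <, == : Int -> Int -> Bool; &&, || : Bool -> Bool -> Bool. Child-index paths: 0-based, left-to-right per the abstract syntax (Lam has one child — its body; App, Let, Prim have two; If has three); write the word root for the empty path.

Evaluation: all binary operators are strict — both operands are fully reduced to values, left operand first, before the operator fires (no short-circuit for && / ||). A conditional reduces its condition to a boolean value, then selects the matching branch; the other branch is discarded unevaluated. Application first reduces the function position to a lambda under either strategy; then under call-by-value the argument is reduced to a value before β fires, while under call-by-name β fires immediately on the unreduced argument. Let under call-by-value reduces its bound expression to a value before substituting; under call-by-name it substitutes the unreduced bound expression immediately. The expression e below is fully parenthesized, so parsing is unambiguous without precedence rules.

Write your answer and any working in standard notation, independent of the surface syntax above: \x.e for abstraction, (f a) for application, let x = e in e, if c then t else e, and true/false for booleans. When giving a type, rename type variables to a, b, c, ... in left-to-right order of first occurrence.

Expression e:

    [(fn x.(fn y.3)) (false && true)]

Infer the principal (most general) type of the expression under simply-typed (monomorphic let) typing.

Answer: a -> Int

Derivation:
\y._ : b -> Int
\x._ : a -> b -> Int
  unify Bool ~ Bool
  unify Bool ~ Bool
  unify a -> b -> Int ~ Bool -> c
  unify a ~ Bool
  unify b -> Int ~ c
_ _ : b -> Int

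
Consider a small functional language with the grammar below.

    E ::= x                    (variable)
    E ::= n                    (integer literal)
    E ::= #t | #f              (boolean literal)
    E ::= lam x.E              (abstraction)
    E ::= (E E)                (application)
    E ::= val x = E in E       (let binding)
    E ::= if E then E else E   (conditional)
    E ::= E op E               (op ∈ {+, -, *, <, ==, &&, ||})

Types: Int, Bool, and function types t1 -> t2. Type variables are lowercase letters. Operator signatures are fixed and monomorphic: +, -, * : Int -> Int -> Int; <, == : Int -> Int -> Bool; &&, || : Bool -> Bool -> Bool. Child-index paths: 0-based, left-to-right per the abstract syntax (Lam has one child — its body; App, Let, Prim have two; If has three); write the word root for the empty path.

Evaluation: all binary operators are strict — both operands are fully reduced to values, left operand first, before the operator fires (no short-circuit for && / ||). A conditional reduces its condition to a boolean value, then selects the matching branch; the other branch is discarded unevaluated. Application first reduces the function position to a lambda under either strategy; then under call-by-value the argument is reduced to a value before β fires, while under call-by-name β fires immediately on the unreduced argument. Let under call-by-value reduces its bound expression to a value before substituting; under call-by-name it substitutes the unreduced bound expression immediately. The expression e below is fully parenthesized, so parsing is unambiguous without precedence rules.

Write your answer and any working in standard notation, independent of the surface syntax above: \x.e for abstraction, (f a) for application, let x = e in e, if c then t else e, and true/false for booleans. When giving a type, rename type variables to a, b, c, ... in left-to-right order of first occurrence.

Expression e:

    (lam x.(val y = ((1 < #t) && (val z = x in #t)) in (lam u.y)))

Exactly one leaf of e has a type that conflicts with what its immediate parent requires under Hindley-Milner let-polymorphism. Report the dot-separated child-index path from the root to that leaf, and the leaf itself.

Derivation:
  unify Int ~ Int
  unify Bool ~ Int
  FAIL: mismatch Bool ~ Int

Answer: 0.0.0.1 : true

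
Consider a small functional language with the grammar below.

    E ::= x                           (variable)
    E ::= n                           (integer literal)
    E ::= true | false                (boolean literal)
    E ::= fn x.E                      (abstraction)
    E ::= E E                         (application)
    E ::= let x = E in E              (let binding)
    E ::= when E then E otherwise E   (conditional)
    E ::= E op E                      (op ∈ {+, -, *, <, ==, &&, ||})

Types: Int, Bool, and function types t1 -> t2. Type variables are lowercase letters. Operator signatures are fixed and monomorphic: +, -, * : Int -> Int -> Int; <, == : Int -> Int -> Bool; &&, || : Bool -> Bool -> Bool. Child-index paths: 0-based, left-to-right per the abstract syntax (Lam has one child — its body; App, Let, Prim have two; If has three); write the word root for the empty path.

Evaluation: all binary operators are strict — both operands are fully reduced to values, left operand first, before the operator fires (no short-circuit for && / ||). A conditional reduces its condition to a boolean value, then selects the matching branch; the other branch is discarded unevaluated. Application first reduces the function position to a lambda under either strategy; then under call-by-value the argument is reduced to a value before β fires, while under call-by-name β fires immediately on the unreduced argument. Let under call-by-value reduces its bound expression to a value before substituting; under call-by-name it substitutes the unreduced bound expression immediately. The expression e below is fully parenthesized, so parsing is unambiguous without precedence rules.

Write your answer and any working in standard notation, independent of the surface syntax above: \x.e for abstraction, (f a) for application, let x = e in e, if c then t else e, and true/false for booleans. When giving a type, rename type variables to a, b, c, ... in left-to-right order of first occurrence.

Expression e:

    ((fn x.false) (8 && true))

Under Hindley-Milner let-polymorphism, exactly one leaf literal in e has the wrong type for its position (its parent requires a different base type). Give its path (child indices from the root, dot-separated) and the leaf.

Derivation:
\x._ : a -> Bool
  unify Int ~ Bool
  FAIL: mismatch Int ~ Bool

Answer: 1.0 : 8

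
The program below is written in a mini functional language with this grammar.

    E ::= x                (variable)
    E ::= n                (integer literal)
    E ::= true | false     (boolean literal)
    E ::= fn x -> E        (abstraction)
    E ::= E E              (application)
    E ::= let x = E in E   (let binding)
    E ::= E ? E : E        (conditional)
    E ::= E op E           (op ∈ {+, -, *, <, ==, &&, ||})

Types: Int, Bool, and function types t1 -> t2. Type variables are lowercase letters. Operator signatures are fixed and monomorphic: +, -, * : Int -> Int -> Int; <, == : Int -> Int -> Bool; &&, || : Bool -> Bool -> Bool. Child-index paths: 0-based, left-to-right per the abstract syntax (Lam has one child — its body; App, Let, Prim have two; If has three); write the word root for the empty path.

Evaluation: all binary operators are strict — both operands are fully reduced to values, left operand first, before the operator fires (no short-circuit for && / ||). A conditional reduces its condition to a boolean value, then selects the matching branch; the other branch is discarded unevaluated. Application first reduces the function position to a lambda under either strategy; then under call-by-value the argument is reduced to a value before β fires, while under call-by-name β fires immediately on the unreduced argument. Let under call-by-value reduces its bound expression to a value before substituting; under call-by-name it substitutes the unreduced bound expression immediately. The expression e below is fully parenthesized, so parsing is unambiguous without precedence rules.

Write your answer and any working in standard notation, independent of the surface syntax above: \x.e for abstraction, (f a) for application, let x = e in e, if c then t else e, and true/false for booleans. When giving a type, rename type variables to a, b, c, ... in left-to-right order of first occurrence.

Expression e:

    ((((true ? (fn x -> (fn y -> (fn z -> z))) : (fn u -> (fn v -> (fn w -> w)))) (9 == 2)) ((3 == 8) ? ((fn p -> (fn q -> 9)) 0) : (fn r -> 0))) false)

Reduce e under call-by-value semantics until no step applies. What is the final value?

Trace:
step 0: ((((if true then (\x.(\y.(\z.z))) else (\u.(\v.(\w.w)))) (9 == 2)) (if (3 == 8) then ((\p.(\q.9)) 0) else (\r.0))) false)
step 1: [if@0.0.0] ((((\x.(\y.(\z.z))) (9 == 2)) (if (3 == 8) then ((\p.(\q.9)) 0) else (\r.0))) false)
step 2: [delta@0.0.1] ((((\x.(\y.(\z.z))) false) (if (3 == 8) then ((\p.(\q.9)) 0) else (\r.0))) false)
step 3: [beta@0.0] (((\y.(\z.z)) (if (3 == 8) then ((\p.(\q.9)) 0) else (\r.0))) false)
step 4: [delta@0.1.0] (((\y.(\z.z)) (if false then ((\p.(\q.9)) 0) else (\r.0))) false)
step 5: [if@0.1] (((\y.(\z.z)) (\r.0)) false)
step 6: [beta@0] ((\z.z) false)
step 7: [beta@root] false

Answer: false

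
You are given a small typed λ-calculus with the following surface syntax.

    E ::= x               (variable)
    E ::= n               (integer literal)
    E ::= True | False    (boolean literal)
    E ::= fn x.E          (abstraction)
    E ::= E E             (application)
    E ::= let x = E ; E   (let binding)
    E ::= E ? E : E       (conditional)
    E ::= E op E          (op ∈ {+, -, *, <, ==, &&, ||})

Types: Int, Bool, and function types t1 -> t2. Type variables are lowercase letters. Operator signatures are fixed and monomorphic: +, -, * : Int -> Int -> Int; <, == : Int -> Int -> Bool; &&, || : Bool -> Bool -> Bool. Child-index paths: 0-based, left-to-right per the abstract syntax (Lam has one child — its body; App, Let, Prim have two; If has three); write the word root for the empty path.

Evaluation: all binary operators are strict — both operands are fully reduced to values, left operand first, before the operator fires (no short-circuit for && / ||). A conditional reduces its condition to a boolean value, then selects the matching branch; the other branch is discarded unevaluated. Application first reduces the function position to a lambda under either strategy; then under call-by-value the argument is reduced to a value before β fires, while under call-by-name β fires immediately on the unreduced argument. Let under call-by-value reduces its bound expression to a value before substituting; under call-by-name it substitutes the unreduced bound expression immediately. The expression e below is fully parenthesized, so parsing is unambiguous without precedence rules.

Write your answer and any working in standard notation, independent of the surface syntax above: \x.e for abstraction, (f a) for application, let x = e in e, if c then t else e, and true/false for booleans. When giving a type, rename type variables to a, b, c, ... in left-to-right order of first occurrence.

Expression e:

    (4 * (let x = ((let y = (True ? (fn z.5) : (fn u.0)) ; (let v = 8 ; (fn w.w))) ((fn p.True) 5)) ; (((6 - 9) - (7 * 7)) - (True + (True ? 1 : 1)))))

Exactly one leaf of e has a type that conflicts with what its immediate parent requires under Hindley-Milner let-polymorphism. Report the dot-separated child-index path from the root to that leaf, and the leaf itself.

Derivation:
  unify Int ~ Int
  unify Bool ~ Bool
\z._ : a -> Int
\u._ : b -> Int
  unify a -> Int ~ b -> Int
  unify a ~ b
  unify Int ~ Int
let y : forall. b -> Int
let v : Int
w : c
\w._ : c -> c
\p._ : d -> Bool
  unify d -> Bool ~ Int -> e
  unify d ~ Int
  unify Bool ~ e
_ _ : Bool
  unify c -> c ~ Bool -> f
  unify c ~ Bool
  unify Bool ~ f
_ _ : Bool
let x : Bool
  unify Int ~ Int
  unify Int ~ Int
  unify Int ~ Int
  unify Int ~ Int
  unify Int ~ Int
  unify Int ~ Int
  unify Int ~ Int
  unify Bool ~ Int
  FAIL: mismatch Bool ~ Int

Answer: 1.1.1.0 : true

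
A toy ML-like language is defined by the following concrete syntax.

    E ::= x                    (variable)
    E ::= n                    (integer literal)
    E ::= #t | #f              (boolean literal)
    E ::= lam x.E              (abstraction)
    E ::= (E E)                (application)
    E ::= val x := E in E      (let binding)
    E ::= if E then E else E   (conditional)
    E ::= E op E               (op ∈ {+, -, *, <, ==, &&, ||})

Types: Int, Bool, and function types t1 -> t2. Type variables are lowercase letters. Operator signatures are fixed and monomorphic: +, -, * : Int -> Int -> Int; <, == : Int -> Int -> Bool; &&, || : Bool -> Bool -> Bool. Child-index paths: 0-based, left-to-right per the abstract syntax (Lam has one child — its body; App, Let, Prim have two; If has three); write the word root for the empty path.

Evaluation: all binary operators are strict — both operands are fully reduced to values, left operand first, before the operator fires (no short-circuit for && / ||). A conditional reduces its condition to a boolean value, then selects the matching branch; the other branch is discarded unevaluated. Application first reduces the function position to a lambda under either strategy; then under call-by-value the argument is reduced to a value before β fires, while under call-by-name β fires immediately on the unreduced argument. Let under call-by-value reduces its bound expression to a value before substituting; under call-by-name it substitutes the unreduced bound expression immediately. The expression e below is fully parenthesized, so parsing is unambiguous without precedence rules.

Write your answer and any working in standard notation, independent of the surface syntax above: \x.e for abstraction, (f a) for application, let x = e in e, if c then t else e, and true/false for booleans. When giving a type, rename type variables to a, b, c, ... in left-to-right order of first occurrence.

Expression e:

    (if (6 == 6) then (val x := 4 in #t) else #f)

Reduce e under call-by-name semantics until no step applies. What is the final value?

Answer: true

Working:
step 0: (if (6 == 6) then (let x = 4 in true) else false)
step 1: [delta@0] (if true then (let x = 4 in true) else false)
step 2: [if@root] (let x = 4 in true)
step 3: [let@root] true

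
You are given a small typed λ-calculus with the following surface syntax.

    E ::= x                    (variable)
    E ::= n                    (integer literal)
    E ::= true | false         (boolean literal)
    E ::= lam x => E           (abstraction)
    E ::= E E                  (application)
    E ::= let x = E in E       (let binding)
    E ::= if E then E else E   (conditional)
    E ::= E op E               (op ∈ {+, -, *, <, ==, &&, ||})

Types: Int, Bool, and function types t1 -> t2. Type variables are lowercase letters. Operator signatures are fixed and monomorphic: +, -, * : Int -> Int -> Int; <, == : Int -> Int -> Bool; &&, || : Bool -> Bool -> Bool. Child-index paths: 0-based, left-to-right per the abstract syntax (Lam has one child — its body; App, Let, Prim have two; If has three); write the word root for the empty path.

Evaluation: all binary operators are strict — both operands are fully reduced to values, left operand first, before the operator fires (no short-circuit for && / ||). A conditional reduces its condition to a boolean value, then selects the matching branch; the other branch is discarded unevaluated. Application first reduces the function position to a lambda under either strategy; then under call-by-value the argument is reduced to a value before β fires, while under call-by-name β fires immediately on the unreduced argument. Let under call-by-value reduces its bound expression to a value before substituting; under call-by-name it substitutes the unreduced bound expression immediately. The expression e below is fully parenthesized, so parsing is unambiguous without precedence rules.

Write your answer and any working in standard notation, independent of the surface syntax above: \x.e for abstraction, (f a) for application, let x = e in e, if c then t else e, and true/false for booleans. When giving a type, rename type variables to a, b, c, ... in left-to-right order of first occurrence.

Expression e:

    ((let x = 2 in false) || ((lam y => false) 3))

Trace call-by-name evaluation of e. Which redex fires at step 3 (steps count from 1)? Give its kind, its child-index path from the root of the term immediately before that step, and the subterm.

Answer: delta at root : (false || false)

Trace:
step 0: ((let x = 2 in false) || ((\y.false) 3))
step 1: [let@0] (false || ((\y.false) 3))
step 2: [beta@1] (false || false)
step 3: [delta@root] false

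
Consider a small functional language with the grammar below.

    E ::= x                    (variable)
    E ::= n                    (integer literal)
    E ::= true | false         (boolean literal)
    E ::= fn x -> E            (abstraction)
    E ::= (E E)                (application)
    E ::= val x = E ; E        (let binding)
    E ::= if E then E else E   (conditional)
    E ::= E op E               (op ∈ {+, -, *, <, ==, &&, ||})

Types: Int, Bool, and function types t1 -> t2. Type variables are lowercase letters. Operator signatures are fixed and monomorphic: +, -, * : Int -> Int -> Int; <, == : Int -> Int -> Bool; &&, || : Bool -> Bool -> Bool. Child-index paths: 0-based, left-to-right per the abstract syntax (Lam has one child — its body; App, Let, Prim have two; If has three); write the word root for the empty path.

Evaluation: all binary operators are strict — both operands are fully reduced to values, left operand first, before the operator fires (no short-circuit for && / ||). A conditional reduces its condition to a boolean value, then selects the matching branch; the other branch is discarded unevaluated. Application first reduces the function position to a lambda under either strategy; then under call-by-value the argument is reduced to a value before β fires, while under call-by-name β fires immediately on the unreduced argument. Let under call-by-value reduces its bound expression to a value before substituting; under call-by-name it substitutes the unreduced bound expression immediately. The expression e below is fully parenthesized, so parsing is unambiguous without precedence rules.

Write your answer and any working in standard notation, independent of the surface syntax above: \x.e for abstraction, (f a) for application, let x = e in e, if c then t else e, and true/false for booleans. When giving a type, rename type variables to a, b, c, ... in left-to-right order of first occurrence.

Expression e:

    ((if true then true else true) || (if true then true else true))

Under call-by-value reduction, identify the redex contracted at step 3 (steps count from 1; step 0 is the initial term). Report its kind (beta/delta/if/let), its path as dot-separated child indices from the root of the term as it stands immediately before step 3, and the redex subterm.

Answer: delta at root : (true || true)

Trace:
step 0: ((if true then true else true) || (if true then true else true))
step 1: [if@0] (true || (if true then true else true))
step 2: [if@1] (true || true)
step 3: [delta@root] true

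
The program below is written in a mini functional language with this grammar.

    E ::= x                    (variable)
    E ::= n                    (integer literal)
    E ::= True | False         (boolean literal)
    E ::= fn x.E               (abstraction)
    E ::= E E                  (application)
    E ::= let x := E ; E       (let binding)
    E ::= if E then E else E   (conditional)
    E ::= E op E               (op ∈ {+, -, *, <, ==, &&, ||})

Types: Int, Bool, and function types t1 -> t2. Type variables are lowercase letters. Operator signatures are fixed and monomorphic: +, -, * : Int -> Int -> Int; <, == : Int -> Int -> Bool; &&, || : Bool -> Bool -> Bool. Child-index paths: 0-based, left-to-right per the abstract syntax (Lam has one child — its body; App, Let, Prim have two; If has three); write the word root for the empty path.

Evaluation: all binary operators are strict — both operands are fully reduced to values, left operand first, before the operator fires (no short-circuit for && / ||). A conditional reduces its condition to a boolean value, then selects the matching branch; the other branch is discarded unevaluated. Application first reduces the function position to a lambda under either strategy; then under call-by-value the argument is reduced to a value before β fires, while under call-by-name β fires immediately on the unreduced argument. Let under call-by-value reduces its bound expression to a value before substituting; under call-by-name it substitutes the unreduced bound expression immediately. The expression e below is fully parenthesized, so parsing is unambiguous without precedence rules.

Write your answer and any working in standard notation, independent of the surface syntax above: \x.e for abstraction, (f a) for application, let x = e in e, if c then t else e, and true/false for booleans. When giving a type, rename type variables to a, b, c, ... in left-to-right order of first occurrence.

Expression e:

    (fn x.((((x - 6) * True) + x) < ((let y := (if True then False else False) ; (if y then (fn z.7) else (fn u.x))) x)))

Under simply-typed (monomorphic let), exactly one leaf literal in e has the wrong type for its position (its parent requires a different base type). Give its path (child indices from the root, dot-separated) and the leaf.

Answer: 0.0.0.1 : true

Trace:
x : a
  unify a ~ Int
  unify Int ~ Int
  unify Int ~ Int
  unify Bool ~ Int
  FAIL: mismatch Bool ~ Int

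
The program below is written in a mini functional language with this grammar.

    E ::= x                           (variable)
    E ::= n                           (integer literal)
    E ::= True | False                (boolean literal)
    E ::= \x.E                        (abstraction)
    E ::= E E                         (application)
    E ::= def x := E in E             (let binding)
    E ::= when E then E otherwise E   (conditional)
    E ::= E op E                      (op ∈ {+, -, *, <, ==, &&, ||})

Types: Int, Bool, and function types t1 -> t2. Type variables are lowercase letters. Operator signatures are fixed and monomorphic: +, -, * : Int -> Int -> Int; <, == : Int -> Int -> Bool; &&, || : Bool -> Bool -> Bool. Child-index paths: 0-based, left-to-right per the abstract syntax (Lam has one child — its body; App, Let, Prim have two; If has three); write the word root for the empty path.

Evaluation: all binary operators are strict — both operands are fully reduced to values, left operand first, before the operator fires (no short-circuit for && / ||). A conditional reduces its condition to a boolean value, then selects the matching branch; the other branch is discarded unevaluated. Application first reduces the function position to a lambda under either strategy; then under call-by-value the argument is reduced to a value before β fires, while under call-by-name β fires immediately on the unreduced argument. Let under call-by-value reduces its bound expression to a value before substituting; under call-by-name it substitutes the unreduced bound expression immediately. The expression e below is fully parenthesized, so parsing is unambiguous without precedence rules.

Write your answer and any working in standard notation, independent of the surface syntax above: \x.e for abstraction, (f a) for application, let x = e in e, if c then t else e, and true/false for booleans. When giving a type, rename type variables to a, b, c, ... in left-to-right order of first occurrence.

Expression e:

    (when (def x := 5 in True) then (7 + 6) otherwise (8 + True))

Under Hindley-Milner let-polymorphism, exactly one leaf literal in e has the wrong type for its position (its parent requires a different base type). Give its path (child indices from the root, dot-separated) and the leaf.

Trace:
let x : Int
  unify Bool ~ Bool
  unify Int ~ Int
  unify Int ~ Int
  unify Int ~ Int
  unify Bool ~ Int
  FAIL: mismatch Bool ~ Int

Answer: 2.1 : true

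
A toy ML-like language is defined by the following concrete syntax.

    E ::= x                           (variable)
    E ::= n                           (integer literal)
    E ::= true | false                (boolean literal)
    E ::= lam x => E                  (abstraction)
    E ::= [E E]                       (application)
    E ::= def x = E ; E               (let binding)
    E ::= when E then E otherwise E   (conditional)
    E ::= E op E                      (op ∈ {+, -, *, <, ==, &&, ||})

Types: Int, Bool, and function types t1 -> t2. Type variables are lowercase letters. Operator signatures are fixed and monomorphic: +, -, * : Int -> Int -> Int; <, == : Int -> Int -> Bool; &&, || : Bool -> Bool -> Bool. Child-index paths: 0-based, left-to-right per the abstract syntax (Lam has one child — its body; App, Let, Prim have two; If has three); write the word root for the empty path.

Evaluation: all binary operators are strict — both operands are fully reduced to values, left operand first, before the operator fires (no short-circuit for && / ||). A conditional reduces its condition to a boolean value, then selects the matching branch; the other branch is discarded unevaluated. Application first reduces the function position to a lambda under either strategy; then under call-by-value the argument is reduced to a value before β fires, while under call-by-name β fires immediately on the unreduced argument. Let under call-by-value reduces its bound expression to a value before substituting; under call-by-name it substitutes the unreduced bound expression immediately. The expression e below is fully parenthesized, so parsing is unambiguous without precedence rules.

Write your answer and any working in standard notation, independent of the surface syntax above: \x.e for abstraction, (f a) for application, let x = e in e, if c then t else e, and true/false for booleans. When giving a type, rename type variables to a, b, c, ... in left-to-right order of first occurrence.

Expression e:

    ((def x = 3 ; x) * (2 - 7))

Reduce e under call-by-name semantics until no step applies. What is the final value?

Working:
step 0: ((let x = 3 in x) * (2 - 7))
step 1: [let@0] (3 * (2 - 7))
step 2: [delta@1] (3 * -5)
step 3: [delta@root] -15

Answer: -15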